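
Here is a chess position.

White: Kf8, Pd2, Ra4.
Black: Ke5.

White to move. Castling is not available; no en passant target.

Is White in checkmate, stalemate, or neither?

White to move; white king on f8.
In check: no.
Legal moves for White include: Kg8, Ke8, Kg7, Kf7, Ke7, Ra8, Ra7, Ra6, Ra5+, Rh4, Rg4, Rf4, Re4+, Rd4, Rc4, Rb4, Ra3, Ra2, ... (list truncated; more exist).
White has legal moves and is not in check → neither.

neither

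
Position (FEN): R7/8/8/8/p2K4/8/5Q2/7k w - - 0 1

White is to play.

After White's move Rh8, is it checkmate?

After Rh8: black king on h1; in check: yes, from the white rook on h8.
King squares — g1: attacked by Qf2; g2: attacked by Qf2; h2: attacked by Qf2.
Black has no legal moves → checkmate.

yes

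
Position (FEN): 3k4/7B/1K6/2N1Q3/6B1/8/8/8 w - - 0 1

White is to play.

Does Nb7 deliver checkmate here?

After Nb7: black king on d8; in check: yes, from the white knight on b7.
King squares — c7: attacked by Qe5; d7: attacked by Bg4; e7: attacked by Qe5; c8: attacked by Bg4; e8: attacked by Qe5.
Black has no legal moves → checkmate.

yes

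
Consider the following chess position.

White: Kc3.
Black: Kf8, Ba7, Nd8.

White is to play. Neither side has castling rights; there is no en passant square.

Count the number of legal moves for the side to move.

7

White to move; king on c3.
In check: no.
Legal moves: Kc4, Kb4, Kd3, Kb3, Kd2, Kc2, Kb2.
Count: 7.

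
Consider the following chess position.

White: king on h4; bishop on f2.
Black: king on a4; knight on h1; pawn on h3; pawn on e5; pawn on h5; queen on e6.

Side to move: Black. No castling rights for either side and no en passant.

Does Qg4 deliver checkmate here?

After Qg4: white king on h4; in check: yes, from the black queen on g4.
King squares — g3: attacked by Nh1; h3: attacked by Qg4; g4: attacked by Ph5; g5: attacked by Qg4; h5: attacked by Qg4.
White has no legal moves → checkmate.

yes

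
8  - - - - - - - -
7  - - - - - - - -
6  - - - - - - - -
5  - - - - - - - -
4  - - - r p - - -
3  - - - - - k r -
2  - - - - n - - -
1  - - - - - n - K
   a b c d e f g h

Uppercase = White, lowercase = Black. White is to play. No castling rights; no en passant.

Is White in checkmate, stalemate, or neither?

White to move; white king on h1.
In check: no.
King squares — g1: attacked by Ne2; g2: attacked by Kf3; h2: attacked by Nf1.
Legal moves for White: none.
Not in check and no legal moves → stalemate.

stalemate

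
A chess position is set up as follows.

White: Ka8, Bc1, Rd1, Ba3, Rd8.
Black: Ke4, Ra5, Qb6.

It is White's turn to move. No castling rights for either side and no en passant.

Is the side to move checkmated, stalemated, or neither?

checkmate

White to move; white king on a8.
In check: yes, from the black rook on a5.
King squares — a7: attacked by Ra5; b7: attacked by Qb6; b8: attacked by Qb6.
Legal moves for White: none.
In check with no legal moves → checkmate.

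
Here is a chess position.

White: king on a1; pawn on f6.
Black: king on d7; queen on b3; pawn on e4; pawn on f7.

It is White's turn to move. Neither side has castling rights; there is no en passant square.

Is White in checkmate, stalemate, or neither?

stalemate

White to move; white king on a1.
In check: no.
King squares — b1: attacked by Qb3; a2: attacked by Qb3; b2: attacked by Qb3.
Legal moves for White: none.
Not in check and no legal moves → stalemate.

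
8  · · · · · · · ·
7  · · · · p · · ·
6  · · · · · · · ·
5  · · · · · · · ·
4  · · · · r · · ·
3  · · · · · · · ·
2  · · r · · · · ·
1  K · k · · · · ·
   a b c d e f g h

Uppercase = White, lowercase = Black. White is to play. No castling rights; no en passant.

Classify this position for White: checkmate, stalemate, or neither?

stalemate

White to move; white king on a1.
In check: no.
King squares — b1: attacked by Kc1; a2: attacked by Rc2; b2: attacked by Kc1.
Legal moves for White: none.
Not in check and no legal moves → stalemate.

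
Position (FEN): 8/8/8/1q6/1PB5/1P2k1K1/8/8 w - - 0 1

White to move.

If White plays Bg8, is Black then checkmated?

After Bg8: black king on e3; in check: no.
Black is not in check, so this cannot be checkmate.

no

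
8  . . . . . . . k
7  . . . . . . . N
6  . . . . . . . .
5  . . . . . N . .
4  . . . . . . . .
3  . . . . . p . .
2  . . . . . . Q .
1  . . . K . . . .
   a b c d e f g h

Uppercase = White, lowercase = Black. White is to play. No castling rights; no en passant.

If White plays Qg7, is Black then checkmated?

After Qg7: black king on h8; in check: yes, from the white queen on g7.
King squares — g7: attacked by Nf5; h7: attacked by Qg7; g8: attacked by Qg7.
Black has no legal moves → checkmate.

yes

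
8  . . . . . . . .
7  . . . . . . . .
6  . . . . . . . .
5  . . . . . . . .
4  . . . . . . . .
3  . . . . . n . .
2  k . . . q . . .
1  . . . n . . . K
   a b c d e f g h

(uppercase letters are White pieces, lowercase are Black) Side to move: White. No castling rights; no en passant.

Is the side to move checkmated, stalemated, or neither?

stalemate

White to move; white king on h1.
In check: no.
King squares — g1: attacked by Nf3; g2: attacked by Qe2; h2: attacked by Qe2.
Legal moves for White: none.
Not in check and no legal moves → stalemate.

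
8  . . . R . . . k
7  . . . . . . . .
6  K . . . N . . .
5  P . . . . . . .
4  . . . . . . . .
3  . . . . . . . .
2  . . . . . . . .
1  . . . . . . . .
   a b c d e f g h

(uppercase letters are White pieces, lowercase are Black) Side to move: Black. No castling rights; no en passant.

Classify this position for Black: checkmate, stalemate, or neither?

neither

Black to move; black king on h8.
In check: yes, from the white rook on d8.
King squares — g7: attacked by Ne6; h7: available; g8: attacked by Rd8.
Legal moves for Black: Kh7.
Black is in check but has 1 legal move → neither.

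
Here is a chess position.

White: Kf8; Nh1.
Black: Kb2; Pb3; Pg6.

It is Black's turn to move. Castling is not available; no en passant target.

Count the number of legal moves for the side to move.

8

Black to move; king on b2.
In check: no.
Legal moves: Kc3, Ka3, Kc2, Ka2, Kc1, Kb1, Ka1, g5.
Count: 8.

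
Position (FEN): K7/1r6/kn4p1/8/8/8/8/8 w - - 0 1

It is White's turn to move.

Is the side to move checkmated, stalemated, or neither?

White to move; white king on a8.
In check: yes, from the black knight on b6.
King squares — a7: attacked by Ka6; b7: attacked by Ka6; b8: attacked by Rb7.
Legal moves for White: none.
In check with no legal moves → checkmate.

checkmate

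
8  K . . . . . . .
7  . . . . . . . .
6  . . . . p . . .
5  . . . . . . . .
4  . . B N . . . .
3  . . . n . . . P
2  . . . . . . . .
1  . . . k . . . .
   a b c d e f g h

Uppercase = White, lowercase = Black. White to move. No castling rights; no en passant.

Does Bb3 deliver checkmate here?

After Bb3: black king on d1; in check: yes, from the white bishop on b3.
Black has 3 legal replies: Kd2, Ke1, Kc1.
In check but a legal move exists → not checkmate.

no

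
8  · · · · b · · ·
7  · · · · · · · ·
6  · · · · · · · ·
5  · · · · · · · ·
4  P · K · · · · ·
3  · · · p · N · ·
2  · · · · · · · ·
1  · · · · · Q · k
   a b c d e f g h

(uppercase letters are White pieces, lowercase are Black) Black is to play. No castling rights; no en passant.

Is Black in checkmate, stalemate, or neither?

checkmate

Black to move; black king on h1.
In check: yes, from the white queen on f1.
King squares — g1: attacked by Qf1; g2: attacked by Qf1; h2: attacked by Nf3.
Legal moves for Black: none.
In check with no legal moves → checkmate.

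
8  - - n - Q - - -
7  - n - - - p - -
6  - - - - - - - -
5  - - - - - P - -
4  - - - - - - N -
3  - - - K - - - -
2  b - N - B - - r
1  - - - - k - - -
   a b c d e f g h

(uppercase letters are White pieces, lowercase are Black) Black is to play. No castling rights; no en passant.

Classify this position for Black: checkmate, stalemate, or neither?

Black to move; black king on e1.
In check: yes, from the white knight on c2.
King squares — d1: attacked by Be2; f1: attacked by Be2; d2: attacked by Kd3; e2: attacked by Kd3; f2: attacked by Ng4.
Legal moves for Black: none.
In check with no legal moves → checkmate.

checkmate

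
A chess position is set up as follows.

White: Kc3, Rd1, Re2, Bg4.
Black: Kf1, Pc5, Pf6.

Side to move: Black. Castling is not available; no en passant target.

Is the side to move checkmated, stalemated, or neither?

Black to move; black king on f1.
In check: yes, from the white rook on d1.
King squares — e1: attacked by Rd1; g1: attacked by Rd1; e2: attacked by Bg4; f2: attacked by Re2; g2: attacked by Re2.
Legal moves for Black: none.
In check with no legal moves → checkmate.

checkmate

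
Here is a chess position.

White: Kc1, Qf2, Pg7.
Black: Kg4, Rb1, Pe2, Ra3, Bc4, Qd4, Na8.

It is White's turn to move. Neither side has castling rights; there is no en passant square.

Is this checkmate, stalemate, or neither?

White to move; white king on c1.
In check: yes, from the black rook on b1.
King squares — b1: available; d1: attacked by Rb1; b2: attacked by Rb1; c2: available; d2: attacked by Qd4.
Legal moves for White: Kc2, Kxb1.
White is in check but has 2 legal moves → neither.

neither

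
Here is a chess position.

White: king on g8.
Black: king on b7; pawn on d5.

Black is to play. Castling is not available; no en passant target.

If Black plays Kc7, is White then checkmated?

After Kc7: white king on g8; in check: no.
White is not in check, so this cannot be checkmate.

no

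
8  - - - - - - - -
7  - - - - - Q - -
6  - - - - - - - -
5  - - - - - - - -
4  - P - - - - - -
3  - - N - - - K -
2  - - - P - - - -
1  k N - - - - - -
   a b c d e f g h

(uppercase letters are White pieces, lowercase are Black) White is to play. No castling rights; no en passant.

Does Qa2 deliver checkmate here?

yes

After Qa2: black king on a1; in check: yes, from the white queen on a2.
King squares — b1: attacked by Qa2; a2: attacked by Nc3; b2: attacked by Qa2.
Black has no legal moves → checkmate.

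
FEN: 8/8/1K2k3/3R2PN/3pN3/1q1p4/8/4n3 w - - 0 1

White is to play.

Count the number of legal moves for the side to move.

7

White to move; king on b6.
In check: yes, from the black queen on b3.
Legal moves: Kc7, Ka7, Kc6, Ka6, Kc5, Ka5, Rb5.
Count: 7.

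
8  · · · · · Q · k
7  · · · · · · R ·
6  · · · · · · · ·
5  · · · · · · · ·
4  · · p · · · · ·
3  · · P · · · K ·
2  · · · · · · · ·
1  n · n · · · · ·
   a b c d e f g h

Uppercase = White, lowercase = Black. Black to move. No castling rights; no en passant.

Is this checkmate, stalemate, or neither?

checkmate

Black to move; black king on h8.
In check: yes, from the white queen on f8.
King squares — g7: attacked by Qf8; h7: attacked by Rg7; g8: attacked by Rg7.
Legal moves for Black: none.
In check with no legal moves → checkmate.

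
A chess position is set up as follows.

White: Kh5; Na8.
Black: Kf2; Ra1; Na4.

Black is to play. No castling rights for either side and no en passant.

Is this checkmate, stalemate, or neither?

neither

Black to move; black king on f2.
In check: no.
Legal moves for Black include: Nb6, Nc5, Nc3, Nb2, Kg3, Kf3, Ke3, Kg2, Ke2, Kg1, Kf1, Ke1, Ra3, Ra2, Rh1+, Rg1, Rf1, Re1, ... (list truncated; more exist).
Black has legal moves and is not in check → neither.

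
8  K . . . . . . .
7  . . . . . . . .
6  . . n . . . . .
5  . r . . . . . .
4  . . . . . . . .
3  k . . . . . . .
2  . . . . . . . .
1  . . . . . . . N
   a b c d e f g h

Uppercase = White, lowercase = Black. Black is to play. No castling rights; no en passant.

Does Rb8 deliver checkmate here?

yes

After Rb8: white king on a8; in check: yes, from the black rook on b8.
King squares — a7: attacked by Nc6; b7: attacked by Rb8; b8: attacked by Nc6.
White has no legal moves → checkmate.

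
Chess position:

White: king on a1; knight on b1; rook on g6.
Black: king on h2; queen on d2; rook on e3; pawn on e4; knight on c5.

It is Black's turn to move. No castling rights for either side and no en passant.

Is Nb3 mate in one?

yes

After Nb3: white king on a1; in check: yes, from the black knight on b3.
King squares — b1: own knight; a2: attacked by Qd2; b2: attacked by Qd2.
White has no legal moves → checkmate.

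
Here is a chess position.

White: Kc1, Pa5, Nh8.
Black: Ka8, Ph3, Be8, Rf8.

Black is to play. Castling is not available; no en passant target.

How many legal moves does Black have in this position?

Black to move; king on a8.
In check: no.
Legal moves: Rxh8, Rg8, Rf7, Rf6, Rf5, Rf4, Rf3, Rf2, Rf1+, Bf7, Bd7, Bg6, Bc6, Bh5, Bb5, Ba4, Kb8, Kb7, Ka7, h2.
Count: 20.

20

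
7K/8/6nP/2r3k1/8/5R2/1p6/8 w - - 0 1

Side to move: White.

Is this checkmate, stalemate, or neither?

White to move; white king on h8.
In check: yes, from the black knight on g6.
Legal moves for White: Kg8, Kh7, Kg7.
White is in check but has 3 legal moves → neither.

neither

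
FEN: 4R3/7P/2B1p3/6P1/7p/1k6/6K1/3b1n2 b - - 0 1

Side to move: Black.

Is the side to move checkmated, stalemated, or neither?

Black to move; black king on b3.
In check: no.
Legal moves for Black: Kc4, Kb4, Kc3, Ka3, Kc2, Kb2, Ka2, Ng3, Ne3+, Nh2, Nd2, Bh5, Bg4, Bf3+, Be2, Bc2, e5, h3+.
Black has 18 legal moves and is not in check → neither.

neither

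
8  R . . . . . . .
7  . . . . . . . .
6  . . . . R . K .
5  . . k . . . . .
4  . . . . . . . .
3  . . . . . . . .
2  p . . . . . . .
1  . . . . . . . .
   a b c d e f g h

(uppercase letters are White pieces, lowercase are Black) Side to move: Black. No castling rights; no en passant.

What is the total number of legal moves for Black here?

9

Black to move; king on c5.
In check: no.
Legal moves: Kd5, Kb5, Kd4, Kc4, Kb4, a1=Q, a1=R, a1=B, a1=N.
Count: 9.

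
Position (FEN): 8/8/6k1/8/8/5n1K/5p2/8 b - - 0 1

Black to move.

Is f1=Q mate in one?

no

After f1=Q: white king on h3; in check: yes, from the black queen on f1.
White has 2 legal replies: Kg4, Kg3.
In check but a legal move exists → not checkmate.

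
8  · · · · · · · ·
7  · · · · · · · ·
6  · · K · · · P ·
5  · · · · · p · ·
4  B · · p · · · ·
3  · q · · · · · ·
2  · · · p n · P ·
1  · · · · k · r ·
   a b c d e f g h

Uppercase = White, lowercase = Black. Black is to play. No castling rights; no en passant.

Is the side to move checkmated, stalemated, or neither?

Black to move; black king on e1.
In check: no.
Legal moves for Black include: Qg8, Qb8, Qf7, Qb7+, Qe6+, Qb6+, Qd5+, Qb5+, Qc4+, Qb4, Qxa4+, Qh3, Qg3, Qf3+, Qe3, Qd3, Qc3+, Qa3, ... (list truncated; more exist).
Black has legal moves and is not in check → neither.

neither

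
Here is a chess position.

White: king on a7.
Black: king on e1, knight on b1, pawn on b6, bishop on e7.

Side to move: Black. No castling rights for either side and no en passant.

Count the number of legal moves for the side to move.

18

Black to move; king on e1.
In check: no.
Legal moves: Bf8, Bd8, Bf6, Bd6, Bg5, Bc5, Bh4, Bb4, Ba3, Kf2, Ke2, Kd2, Kf1, Kd1, Nc3, Na3, Nd2, b5.
Count: 18.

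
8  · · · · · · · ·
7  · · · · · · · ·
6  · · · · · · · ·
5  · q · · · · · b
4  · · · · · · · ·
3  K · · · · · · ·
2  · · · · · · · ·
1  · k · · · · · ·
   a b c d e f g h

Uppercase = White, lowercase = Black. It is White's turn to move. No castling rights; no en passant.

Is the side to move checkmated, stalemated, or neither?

White to move; white king on a3.
In check: no.
King squares — a2: attacked by Kb1; b2: attacked by Kb1; b3: attacked by Qb5; a4: attacked by Qb5; b4: attacked by Qb5.
Legal moves for White: none.
Not in check and no legal moves → stalemate.

stalemate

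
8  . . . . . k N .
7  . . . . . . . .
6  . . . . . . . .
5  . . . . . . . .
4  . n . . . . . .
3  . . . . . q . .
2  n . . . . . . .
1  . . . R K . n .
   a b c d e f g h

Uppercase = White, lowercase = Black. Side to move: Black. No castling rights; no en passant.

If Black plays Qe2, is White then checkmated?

After Qe2: white king on e1; in check: yes, from the black queen on e2.
King squares — d1: own rook; f1: attacked by Qe2; d2: attacked by Qe2; e2: attacked by Ng1; f2: attacked by Qe2.
White has no legal moves → checkmate.

yes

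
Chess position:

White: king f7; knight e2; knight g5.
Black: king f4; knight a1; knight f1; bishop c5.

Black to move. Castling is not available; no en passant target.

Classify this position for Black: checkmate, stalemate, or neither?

Black to move; black king on f4.
In check: yes, from the white knight on e2.
Legal moves for Black: Kxg5, Kf5, Ke5, Kg4, Ke3.
Black is in check but has 5 legal moves → neither.

neither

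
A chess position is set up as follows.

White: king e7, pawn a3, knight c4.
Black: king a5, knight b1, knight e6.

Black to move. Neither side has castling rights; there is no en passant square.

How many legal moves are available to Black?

3

Black to move; king on a5.
In check: yes, from the white knight on c4.
Legal moves: Ka6, Kb5, Ka4.
Count: 3.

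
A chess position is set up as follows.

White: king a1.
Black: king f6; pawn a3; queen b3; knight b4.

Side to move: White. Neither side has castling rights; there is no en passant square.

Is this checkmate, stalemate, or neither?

White to move; white king on a1.
In check: no.
King squares — b1: attacked by Qb3; a2: attacked by Qb3; b2: attacked by Pa3.
Legal moves for White: none.
Not in check and no legal moves → stalemate.

stalemate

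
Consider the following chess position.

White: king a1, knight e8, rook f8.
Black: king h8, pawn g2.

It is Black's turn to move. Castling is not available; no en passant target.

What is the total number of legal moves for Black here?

1

Black to move; king on h8.
In check: yes, from the white rook on f8.
Legal moves: Kh7.
Count: 1.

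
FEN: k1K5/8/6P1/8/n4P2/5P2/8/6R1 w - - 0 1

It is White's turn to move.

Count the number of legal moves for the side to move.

16

White to move; king on c8.
In check: no.
Legal moves: Kd8, Kd7, Kc7, Rg5, Rg4, Rg3, Rg2, Rh1, Rf1, Re1, Rd1, Rc1, Rb1, Ra1, g7, f5.
Count: 16.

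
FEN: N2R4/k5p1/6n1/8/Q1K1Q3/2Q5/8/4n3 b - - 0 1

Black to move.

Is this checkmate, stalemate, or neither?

checkmate

Black to move; black king on a7.
In check: yes, from the white queen on a4.
King squares — a6: attacked by Qa4; b6: attacked by Na8; b7: attacked by Qe4; a8: attacked by Qa4; b8: attacked by Rd8.
Legal moves for Black: none.
In check with no legal moves → checkmate.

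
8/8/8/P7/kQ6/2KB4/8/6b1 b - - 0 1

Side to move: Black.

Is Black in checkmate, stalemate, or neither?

checkmate

Black to move; black king on a4.
In check: yes, from the white queen on b4.
King squares — a3: attacked by Qb4; b3: attacked by Kc3; b4: attacked by Kc3; a5: attacked by Qb4; b5: attacked by Bd3.
Legal moves for Black: none.
In check with no legal moves → checkmate.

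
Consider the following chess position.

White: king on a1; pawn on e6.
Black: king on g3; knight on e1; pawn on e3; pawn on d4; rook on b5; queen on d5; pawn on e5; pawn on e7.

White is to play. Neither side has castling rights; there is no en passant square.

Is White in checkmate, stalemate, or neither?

stalemate

White to move; white king on a1.
In check: no.
King squares — b1: attacked by Rb5; a2: attacked by Qd5; b2: attacked by Rb5.
Legal moves for White: none.
Not in check and no legal moves → stalemate.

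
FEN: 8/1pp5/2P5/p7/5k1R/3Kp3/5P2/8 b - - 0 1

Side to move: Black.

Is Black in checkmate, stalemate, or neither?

neither

Black to move; black king on f4.
In check: yes, from the white rook on h4.
King squares — e3: own pawn; f3: available; g3: attacked by Pf2; e4: attacked by Kd3; g4: attacked by Rh4; e5: available; f5: available; g5: available.
Legal moves for Black: Kg5, Kf5, Ke5, Kf3.
Black is in check but has 4 legal moves → neither.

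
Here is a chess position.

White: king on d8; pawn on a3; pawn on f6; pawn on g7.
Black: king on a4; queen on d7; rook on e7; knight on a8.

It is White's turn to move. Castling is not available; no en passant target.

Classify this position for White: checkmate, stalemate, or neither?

White to move; white king on d8.
In check: yes, from the black queen on d7.
King squares — c7: attacked by Qd7; d7: attacked by Re7; e7: attacked by Qd7; c8: attacked by Qd7; e8: attacked by Qd7.
Legal moves for White: none.
In check with no legal moves → checkmate.

checkmate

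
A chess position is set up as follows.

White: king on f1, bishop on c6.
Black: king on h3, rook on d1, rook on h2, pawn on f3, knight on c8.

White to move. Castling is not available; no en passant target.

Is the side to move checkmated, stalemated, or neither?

White to move; white king on f1.
In check: yes, from the black rook on d1.
King squares — e1: attacked by Rd1; g1: attacked by Rd1; e2: attacked by Rh2; f2: attacked by Rh2; g2: attacked by Rh2.
Legal moves for White: none.
In check with no legal moves → checkmate.

checkmate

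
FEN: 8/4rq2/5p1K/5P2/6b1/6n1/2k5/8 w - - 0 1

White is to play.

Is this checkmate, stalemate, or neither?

White to move; white king on h6.
In check: no.
King squares — g5: attacked by Pf6; h5: attacked by Ng3; g6: attacked by Qf7; g7: attacked by Qf7; h7: attacked by Qf7.
Legal moves for White: none.
Not in check and no legal moves → stalemate.

stalemate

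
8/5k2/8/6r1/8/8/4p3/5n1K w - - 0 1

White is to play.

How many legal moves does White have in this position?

White to move; king on h1.
In check: no.
Legal moves: none.
Count: 0.

0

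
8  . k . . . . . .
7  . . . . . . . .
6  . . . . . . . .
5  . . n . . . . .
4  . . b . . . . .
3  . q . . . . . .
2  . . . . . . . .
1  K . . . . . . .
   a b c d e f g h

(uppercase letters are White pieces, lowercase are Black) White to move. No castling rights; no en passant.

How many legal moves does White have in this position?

White to move; king on a1.
In check: no.
Legal moves: none.
Count: 0.

0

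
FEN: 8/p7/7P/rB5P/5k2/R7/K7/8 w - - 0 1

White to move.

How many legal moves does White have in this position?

White to move; king on a2.
In check: no.
Legal moves: Be8, Bd7, Bc6, Ba6, Bc4, Ba4, Bd3, Be2, Bf1, Rxa5, Ra4+, Kb3, Kb2, Kb1, Ka1, h7.
Count: 16.

16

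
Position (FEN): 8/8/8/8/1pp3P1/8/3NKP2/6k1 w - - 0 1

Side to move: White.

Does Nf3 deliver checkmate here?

no

After Nf3: black king on g1; in check: yes, from the white knight on f3.
Black has 2 legal replies: Kg2, Kh1.
In check but a legal move exists → not checkmate.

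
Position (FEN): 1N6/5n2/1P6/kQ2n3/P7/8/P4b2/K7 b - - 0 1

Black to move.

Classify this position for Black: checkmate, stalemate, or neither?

checkmate

Black to move; black king on a5.
In check: yes, from the white queen on b5.
King squares — a4: attacked by Qb5; b4: attacked by Qb5; b5: attacked by Pa4; a6: attacked by Qb5; b6: attacked by Qb5.
Legal moves for Black: none.
In check with no legal moves → checkmate.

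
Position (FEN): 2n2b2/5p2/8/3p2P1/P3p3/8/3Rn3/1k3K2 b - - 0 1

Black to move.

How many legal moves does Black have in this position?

Black to move; king on b1.
In check: no.
Legal moves: Bg7, Be7, Bh6, Bd6, Bc5, Bb4, Ba3, Ne7, Na7, Nd6, Nb6, Nf4, Nd4, Ng3+, Nc3, Ng1, Nc1, Kc1, Ka1, f6, d4, e3, f5.
Count: 23.

23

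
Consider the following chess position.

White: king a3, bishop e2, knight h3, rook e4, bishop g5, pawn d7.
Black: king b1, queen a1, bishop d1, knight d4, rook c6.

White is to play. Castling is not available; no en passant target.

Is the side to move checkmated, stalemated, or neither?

White to move; white king on a3.
In check: yes, from the black queen on a1.
King squares — a2: attacked by Qa1; b2: attacked by Qa1; b3: attacked by Bd1; a4: attacked by Qa1; b4: available.
Legal moves for White: Kb4.
White is in check but has 1 legal move → neither.

neither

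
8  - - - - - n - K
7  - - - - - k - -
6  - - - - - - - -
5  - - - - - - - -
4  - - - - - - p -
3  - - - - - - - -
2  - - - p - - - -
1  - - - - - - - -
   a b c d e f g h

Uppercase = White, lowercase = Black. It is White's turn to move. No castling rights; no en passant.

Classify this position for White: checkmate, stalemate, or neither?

stalemate

White to move; white king on h8.
In check: no.
King squares — g7: attacked by Kf7; h7: attacked by Nf8; g8: attacked by Kf7.
Legal moves for White: none.
Not in check and no legal moves → stalemate.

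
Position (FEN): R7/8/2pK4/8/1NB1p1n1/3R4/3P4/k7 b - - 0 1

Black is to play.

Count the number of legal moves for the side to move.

2

Black to move; king on a1.
In check: yes, from the white rook on a8.
Legal moves: Kb2, Kb1.
Count: 2.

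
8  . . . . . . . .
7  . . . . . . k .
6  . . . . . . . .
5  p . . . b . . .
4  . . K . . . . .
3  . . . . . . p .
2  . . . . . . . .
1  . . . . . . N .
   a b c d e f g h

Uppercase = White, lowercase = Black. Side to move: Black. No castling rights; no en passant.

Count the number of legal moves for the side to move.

19

Black to move; king on g7.
In check: no.
Legal moves: Kh8, Kg8, Kf8, Kh7, Kf7, Kh6, Kg6, Kf6, Bb8, Bc7, Bf6, Bd6, Bf4, Bd4, Bc3, Bb2, Ba1, a4, g2.
Count: 19.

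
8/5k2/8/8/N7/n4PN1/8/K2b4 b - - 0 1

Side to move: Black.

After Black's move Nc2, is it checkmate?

no

After Nc2: white king on a1; in check: yes, from the black knight on c2.
White has 3 legal replies: Kb2, Ka2, Kb1.
In check but a legal move exists → not checkmate.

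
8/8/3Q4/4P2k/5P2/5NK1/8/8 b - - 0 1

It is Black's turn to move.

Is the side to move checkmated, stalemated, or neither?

Black to move; black king on h5.
In check: no.
King squares — g4: attacked by Kg3; h4: attacked by Nf3; g5: attacked by Nf3; g6: attacked by Qd6; h6: attacked by Qd6.
Legal moves for Black: none.
Not in check and no legal moves → stalemate.

stalemate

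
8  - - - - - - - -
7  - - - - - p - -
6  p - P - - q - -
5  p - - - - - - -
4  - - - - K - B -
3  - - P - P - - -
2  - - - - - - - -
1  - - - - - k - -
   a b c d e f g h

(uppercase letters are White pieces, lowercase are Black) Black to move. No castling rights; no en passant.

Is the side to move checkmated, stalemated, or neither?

neither

Black to move; black king on f1.
In check: no.
Legal moves for Black include: Qh8, Qd8, Qg7, Qe7+, Qh6, Qg6+, Qe6+, Qd6, Qxc6+, Qg5, Qf5+, Qe5+, Qh4, Qf4+, Qd4+, Qf3+, Qxc3, Qf2, ... (list truncated; more exist).
Black has legal moves and is not in check → neither.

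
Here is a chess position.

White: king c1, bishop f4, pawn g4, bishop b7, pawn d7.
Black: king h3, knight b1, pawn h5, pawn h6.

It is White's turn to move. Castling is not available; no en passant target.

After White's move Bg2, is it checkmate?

After Bg2: black king on h3; in check: yes, from the white bishop on g2.
Black has 3 legal replies: Kh4, Kxg4, Kxg2.
In check but a legal move exists → not checkmate.

no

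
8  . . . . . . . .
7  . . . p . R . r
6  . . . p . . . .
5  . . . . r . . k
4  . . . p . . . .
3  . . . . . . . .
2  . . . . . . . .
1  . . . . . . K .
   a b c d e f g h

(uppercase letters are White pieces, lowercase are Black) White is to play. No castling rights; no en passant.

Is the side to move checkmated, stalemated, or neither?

neither

White to move; white king on g1.
In check: no.
Legal moves for White: Rf8, Rxh7+, Rg7, Re7, Rxd7, Rf6, Rf5+, Rf4, Rf3, Rf2, Rf1, Kh2, Kg2, Kf2, Kh1, Kf1.
White has 16 legal moves and is not in check → neither.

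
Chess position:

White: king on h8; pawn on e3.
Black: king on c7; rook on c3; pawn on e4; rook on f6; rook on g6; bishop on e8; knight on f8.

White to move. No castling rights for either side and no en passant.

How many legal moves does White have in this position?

0

White to move; king on h8.
In check: no.
Legal moves: none.
Count: 0.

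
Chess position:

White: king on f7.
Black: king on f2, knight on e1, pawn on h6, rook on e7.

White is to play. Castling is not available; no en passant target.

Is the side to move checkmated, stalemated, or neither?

neither

White to move; white king on f7.
In check: yes, from the black rook on e7.
Legal moves for White: Kg8, Kf8, Kxe7, Kg6, Kf6.
White is in check but has 5 legal moves → neither.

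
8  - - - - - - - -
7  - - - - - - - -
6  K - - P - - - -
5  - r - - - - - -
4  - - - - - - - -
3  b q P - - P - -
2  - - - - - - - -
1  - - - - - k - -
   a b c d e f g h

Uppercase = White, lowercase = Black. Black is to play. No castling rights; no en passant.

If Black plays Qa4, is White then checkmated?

yes

After Qa4: white king on a6; in check: yes, from the black queen on a4.
King squares — a5: attacked by Qa4; b5: attacked by Qa4; b6: attacked by Rb5; a7: attacked by Qa4; b7: attacked by Rb5.
White has no legal moves → checkmate.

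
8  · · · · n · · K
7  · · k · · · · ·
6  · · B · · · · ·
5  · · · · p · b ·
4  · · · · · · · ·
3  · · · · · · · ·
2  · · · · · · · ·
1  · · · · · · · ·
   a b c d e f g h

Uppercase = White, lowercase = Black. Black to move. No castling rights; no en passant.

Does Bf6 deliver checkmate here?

no

After Bf6: white king on h8; in check: yes, from the black bishop on f6.
White has 2 legal replies: Kg8, Kh7.
In check but a legal move exists → not checkmate.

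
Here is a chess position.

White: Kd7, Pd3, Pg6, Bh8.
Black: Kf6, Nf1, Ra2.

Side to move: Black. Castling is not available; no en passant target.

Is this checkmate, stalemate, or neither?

Black to move; black king on f6.
In check: yes, from the white bishop on h8.
Legal moves for Black: Kxg6, Kg5, Kf5.
Black is in check but has 3 legal moves → neither.

neither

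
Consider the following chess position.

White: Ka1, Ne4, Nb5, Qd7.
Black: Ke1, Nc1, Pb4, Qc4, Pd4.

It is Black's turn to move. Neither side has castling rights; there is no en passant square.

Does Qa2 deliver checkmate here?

yes

After Qa2: white king on a1; in check: yes, from the black queen on a2.
King squares — b1: attacked by Qa2; a2: attacked by Nc1; b2: attacked by Qa2.
White has no legal moves → checkmate.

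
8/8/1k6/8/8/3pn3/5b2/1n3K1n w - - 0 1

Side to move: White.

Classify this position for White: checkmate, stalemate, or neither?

checkmate

White to move; white king on f1.
In check: yes, from the black knight on e3.
King squares — e1: attacked by Bf2; g1: attacked by Bf2; e2: attacked by Pd3; f2: attacked by Nh1; g2: attacked by Ne3.
Legal moves for White: none.
In check with no legal moves → checkmate.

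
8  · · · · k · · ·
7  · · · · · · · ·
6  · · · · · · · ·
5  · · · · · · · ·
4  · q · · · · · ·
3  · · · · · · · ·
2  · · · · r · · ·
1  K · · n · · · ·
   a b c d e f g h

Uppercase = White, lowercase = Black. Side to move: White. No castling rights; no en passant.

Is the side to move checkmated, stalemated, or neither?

White to move; white king on a1.
In check: no.
King squares — b1: attacked by Qb4; a2: attacked by Re2; b2: attacked by Nd1.
Legal moves for White: none.
Not in check and no legal moves → stalemate.

stalemate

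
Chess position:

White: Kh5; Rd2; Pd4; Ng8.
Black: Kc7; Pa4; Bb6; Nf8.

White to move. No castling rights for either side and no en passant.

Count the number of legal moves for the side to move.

17

White to move; king on h5.
In check: no.
Legal moves: Ne7, Nh6, Nf6, Kh6, Kg5, Kh4, Kg4, Rd3, Rh2, Rg2, Rf2, Re2, Rc2+, Rb2, Ra2, Rd1, d5.
Count: 17.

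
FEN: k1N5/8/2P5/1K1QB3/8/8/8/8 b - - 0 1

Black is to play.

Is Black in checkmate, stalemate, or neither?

stalemate

Black to move; black king on a8.
In check: no.
King squares — a7: attacked by Nc8; b7: attacked by Pc6; b8: attacked by Be5.
Legal moves for Black: none.
Not in check and no legal moves → stalemate.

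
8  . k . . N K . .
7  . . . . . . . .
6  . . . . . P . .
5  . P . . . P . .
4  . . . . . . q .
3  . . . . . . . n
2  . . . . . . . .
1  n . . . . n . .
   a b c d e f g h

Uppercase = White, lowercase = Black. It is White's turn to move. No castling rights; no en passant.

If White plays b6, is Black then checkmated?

no

After b6: black king on b8; in check: no.
Black is not in check, so this cannot be checkmate.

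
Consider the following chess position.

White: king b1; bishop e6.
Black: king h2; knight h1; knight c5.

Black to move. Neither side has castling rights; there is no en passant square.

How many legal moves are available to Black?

Black to move; king on h2.
In check: no.
Legal moves: Nd7, Nb7, Nxe6, Na6, Ne4, Na4, Nd3, Nb3, Kg3, Kg2, Kg1, Ng3, Nf2.
Count: 13.

13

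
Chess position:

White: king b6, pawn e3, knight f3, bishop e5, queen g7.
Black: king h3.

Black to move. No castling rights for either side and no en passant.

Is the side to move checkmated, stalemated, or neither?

Black to move; black king on h3.
In check: no.
King squares — g2: attacked by Qg7; h2: attacked by Nf3; g3: attacked by Be5; g4: attacked by Qg7; h4: attacked by Nf3.
Legal moves for Black: none.
Not in check and no legal moves → stalemate.

stalemate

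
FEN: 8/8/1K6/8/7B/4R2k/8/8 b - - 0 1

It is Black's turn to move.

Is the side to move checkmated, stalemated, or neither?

Black to move; black king on h3.
In check: yes, from the white rook on e3.
Legal moves for Black: Kxh4, Kg4, Kh2, Kg2.
Black is in check but has 4 legal moves → neither.

neither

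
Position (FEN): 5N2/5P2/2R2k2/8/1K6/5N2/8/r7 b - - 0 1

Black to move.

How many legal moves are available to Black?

Black to move; king on f6.
In check: yes, from the white rook on c6.
Legal moves: Kg7, Kxf7, Ke7, Kf5.
Count: 4.

4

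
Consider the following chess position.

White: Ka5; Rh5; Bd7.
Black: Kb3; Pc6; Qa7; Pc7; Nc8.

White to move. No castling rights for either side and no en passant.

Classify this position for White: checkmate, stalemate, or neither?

checkmate

White to move; white king on a5.
In check: yes, from the black queen on a7.
King squares — a4: attacked by Kb3; b4: attacked by Kb3; b5: attacked by Pc6; a6: attacked by Qa7; b6: attacked by Qa7.
Legal moves for White: none.
In check with no legal moves → checkmate.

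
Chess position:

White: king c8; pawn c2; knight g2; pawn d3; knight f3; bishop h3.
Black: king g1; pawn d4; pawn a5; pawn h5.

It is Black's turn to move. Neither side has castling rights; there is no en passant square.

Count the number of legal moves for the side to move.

3

Black to move; king on g1.
In check: yes, from the white knight on f3.
Legal moves: Kf2, Kh1, Kf1.
Count: 3.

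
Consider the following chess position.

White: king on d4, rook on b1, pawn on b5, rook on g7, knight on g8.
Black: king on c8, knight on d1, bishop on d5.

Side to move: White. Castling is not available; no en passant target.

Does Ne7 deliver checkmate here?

no

After Ne7: black king on c8; in check: yes, from the white knight on e7.
Black has 5 legal replies: Kd8, Kb8, Kd7, Kc7, Kb7.
In check but a legal move exists → not checkmate.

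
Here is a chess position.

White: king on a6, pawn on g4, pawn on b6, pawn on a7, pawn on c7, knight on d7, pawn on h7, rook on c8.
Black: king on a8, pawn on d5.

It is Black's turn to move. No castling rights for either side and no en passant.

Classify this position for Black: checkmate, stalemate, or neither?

Black to move; black king on a8.
In check: yes, from the white rook on c8.
King squares — a7: attacked by Ka6; b7: attacked by Ka6; b8: attacked by Pa7.
Legal moves for Black: none.
In check with no legal moves → checkmate.

checkmate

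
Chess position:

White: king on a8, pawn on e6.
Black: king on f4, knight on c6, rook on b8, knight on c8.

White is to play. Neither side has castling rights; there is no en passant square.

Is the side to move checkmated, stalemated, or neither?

checkmate

White to move; white king on a8.
In check: yes, from the black rook on b8.
King squares — a7: attacked by Nc6; b7: attacked by Rb8; b8: attacked by Nc6.
Legal moves for White: none.
In check with no legal moves → checkmate.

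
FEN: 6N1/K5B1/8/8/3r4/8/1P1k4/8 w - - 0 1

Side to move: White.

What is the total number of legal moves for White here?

16

White to move; king on a7.
In check: no.
Legal moves: Ne7, Nh6, Nf6, Bh8, Bf8, Bh6+, Bf6, Be5, Bxd4, Kb8, Ka8, Kb7, Kb6, Ka6, b3, b4.
Count: 16.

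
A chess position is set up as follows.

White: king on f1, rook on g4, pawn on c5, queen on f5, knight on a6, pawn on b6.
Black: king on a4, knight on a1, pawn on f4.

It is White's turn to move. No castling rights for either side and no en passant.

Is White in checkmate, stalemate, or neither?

neither

White to move; white king on f1.
In check: no.
Legal moves for White include: Nb8, Nc7, Nb4, Qf8, Qc8, Qh7, Qf7, Qd7+, Qg6, Qf6, Qe6, Qh5, Qg5, Qe5, Qd5, Qxf4+, Qe4+, Qd3, ... (list truncated; more exist).
White has legal moves and is not in check → neither.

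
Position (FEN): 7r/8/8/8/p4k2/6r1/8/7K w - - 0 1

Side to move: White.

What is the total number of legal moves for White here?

White to move; king on h1.
In check: yes, from the black rook on h8.
Legal moves: none.
Count: 0.

0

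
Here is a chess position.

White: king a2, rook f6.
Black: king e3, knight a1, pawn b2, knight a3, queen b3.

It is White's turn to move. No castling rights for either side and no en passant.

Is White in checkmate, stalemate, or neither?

checkmate

White to move; white king on a2.
In check: yes, from the black queen on b3.
King squares — a1: attacked by Pb2; b1: attacked by Na3; b2: attacked by Qb3; a3: attacked by Qb3; b3: attacked by Na1.
Legal moves for White: none.
In check with no legal moves → checkmate.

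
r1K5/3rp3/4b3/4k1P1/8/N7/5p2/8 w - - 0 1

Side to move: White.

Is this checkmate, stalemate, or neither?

checkmate

White to move; white king on c8.
In check: yes, from the black rook on a8.
King squares — b7: attacked by Rd7; c7: attacked by Rd7; d7: attacked by Be6; b8: attacked by Ra8; d8: attacked by Rd7.
Legal moves for White: none.
In check with no legal moves → checkmate.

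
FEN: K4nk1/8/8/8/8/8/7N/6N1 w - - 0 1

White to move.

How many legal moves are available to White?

White to move; king on a8.
In check: no.
Legal moves: Kb8, Kb7, Ka7, Ng4, Nhf3, Nf1, Nh3, Ngf3, Ne2.
Count: 9.

9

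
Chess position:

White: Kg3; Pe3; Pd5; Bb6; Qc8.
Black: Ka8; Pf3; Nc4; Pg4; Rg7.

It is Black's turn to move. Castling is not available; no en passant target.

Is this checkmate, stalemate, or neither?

checkmate

Black to move; black king on a8.
In check: yes, from the white queen on c8.
King squares — a7: attacked by Bb6; b7: attacked by Qc8; b8: attacked by Qc8.
Legal moves for Black: none.
In check with no legal moves → checkmate.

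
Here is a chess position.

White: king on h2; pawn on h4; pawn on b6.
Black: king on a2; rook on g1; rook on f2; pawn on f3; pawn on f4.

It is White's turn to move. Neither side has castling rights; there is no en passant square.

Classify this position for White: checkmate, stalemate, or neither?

neither

White to move; white king on h2.
In check: yes, from the black rook on f2.
King squares — g1: available; h1: attacked by Rg1; g2: attacked by Rg1; g3: attacked by Rg1; h3: available.
Legal moves for White: Kh3, Kxg1.
White is in check but has 2 legal moves → neither.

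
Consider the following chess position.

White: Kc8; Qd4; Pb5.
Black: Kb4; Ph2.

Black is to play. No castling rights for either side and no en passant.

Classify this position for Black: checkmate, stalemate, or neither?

Black to move; black king on b4.
In check: yes, from the white queen on d4.
King squares — a3: available; b3: available; c3: attacked by Qd4; a4: attacked by Qd4; c4: attacked by Qd4; a5: available; b5: available; c5: attacked by Qd4.
Legal moves for Black: Kxb5, Ka5, Kb3, Ka3.
Black is in check but has 4 legal moves → neither.

neither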